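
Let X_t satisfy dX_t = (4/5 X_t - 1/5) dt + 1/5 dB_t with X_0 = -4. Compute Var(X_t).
Var(X_t) = exp(8*t/5)/40 - 1/40

The variance V(t) = Var(X_t) satisfies V'(t) = 2 a V(t) + c^2 with V(0) = 0 (drift coefficient is linear in X, diffusion is constant). With a = 4/5, c = 1/5, the solution is
  V(t) = (c^2 / (2 a)) * (exp(2 a t) - 1)
       = ((1/5)^2 / (2*(4/5))) * (exp((8/5) t) - 1)
       = exp(8*t/5)/40 - 1/40.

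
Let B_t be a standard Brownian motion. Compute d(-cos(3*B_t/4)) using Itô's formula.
d(-cos(3*B_t/4)) = (9*cos(3*B_t/4)/32) dt + (3*sin(3*B_t/4)/4) dB_t

Itô's formula for f(B_t) gives d f(B_t) = f'(B_t) dB_t + (1/2) f''(B_t) dt. Compute derivatives of f(x) = -cos(3*x/4):
  f'(x)  = 3*sin(3*x/4)/4
  f''(x) = 9*cos(3*x/4)/16
Substitute x = B_t and multiply the f'' term by 1/2:
  drift     = (1/2) * (9*cos(3*x/4)/16) evaluated at B_t = 9*cos(3*B_t/4)/32
  diffusion = (3*sin(3*x/4)/4) evaluated at B_t = 3*sin(3*B_t/4)/4
Therefore d(-cos(3*B_t/4)) = (9*cos(3*B_t/4)/32) dt + (3*sin(3*B_t/4)/4) dB_t.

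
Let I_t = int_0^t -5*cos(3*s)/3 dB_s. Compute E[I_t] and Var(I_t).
E[I_t] = 0; Var(I_t) = 25*t/18 + 25*sin(6*t)/108

The Itô integral of a deterministic integrand f(s) has mean 0 because each increment f(s) * (B_{s+ds} - B_s) has mean 0. By the Itô isometry:
  Var( int_0^t f(s) dB_s ) = E[ (int_0^t f(s) dB_s)^2 ] = int_0^t f(s)^2 ds.
Here f(s) = -5*cos(3*s)/3, so f(s)^2 = 25*cos(3*s)^2/9. Integrate:
  int_0^t (25*cos(3*s)^2/9) ds = 25*t/18 + 25*sin(6*t)/108.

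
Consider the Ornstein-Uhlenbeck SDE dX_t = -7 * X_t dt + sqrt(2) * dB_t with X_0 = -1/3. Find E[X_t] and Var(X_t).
E[X_t] = -exp(-7*t)/3; Var(X_t) = 1/7 - exp(-14*t)/7

The OU SDE dX = -theta X dt + sigma dB admits the integrating factor exp(theta t): d(exp(theta t) X_t) = sigma exp(theta t) dB_t. Integrating from 0 to t:
  X_t = x_0 * exp(-theta t) + sigma * int_0^t exp(-theta (t-s)) dB_s.
The Itô integral has mean 0 and (by the Itô isometry) variance sigma^2 * int_0^t exp(-2 theta (t - s)) ds = sigma^2 * (1 - exp(-2 theta t)) / (2 theta).
With theta = 7, sigma = sqrt(2), x_0 = -1/3:
  E[X_t] = -1/3 * exp(-7 t) = -exp(-7*t)/3
  Var(X_t) = (sqrt(2))^2 * (1 - exp(-2*7 t)) / (2 * 7) = 1/7 - exp(-14*t)/7.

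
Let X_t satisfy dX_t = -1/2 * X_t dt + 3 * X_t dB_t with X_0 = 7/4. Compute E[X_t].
E[X_t] = 7*exp(-t/2)/4

For GBM dX = mu X dt + sigma X dB with X_0 = x_0, apply Itô to Y = log X: dY = (mu - sigma^2/2) dt + sigma dB, so Y_t = log(x_0) + (mu - sigma^2/2) t + sigma B_t and hence X_t = x_0 * exp((mu - sigma^2/2) t + sigma B_t).
With mu = -1/2, sigma = 3, x_0 = 7/4, this gives:
  X_t = 7/4 * exp((-5) * t + (3) * B_t).
Since sigma*B_t ~ Normal(0, sigma^2 t), E[exp(sigma*B_t)] = exp(sigma^2 t / 2); so E[X_t] = x_0 * exp((mu - sigma^2/2) t) * exp(sigma^2 t / 2) = x_0 * exp(mu t) = 7*exp(-t/2)/4.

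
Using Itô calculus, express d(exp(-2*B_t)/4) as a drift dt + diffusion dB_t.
d(exp(-2*B_t)/4) = (exp(-2*B_t)/2) dt + (-exp(-2*B_t)/2) dB_t

Itô's formula for f(B_t) gives d f(B_t) = f'(B_t) dB_t + (1/2) f''(B_t) dt. Compute derivatives of f(x) = exp(-2*x)/4:
  f'(x)  = -exp(-2*x)/2
  f''(x) = exp(-2*x)
Substitute x = B_t and multiply the f'' term by 1/2:
  drift     = (1/2) * (exp(-2*x)) evaluated at B_t = exp(-2*B_t)/2
  diffusion = (-exp(-2*x)/2) evaluated at B_t = -exp(-2*B_t)/2
Therefore d(exp(-2*B_t)/4) = (exp(-2*B_t)/2) dt + (-exp(-2*B_t)/2) dB_t.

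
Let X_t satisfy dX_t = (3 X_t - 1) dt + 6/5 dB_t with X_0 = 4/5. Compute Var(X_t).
Var(X_t) = 6*exp(6*t)/25 - 6/25

The variance V(t) = Var(X_t) satisfies V'(t) = 2 a V(t) + c^2 with V(0) = 0 (drift coefficient is linear in X, diffusion is constant). With a = 3, c = 6/5, the solution is
  V(t) = (c^2 / (2 a)) * (exp(2 a t) - 1)
       = ((6/5)^2 / (2*3)) * (exp(6 t) - 1)
       = 6*exp(6*t)/25 - 6/25.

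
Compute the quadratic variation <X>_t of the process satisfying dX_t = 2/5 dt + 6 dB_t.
<X>_t = 36*t

For an Itô process dX_t = a(t) dt + b(t) dB_t, the quadratic variation is <X>_t = int_0^t b(s)^2 ds (the drift term does not contribute). Here b(s) = 6, so
  b(s)^2 = 36.
Integrating from 0 to t:
  <X>_t = int_0^t (36) ds = 36*t.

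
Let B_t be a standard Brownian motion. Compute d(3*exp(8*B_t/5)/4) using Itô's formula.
d(3*exp(8*B_t/5)/4) = (24*exp(8*B_t/5)/25) dt + (6*exp(8*B_t/5)/5) dB_t

Itô's formula for f(B_t) gives d f(B_t) = f'(B_t) dB_t + (1/2) f''(B_t) dt. Compute derivatives of f(x) = 3*exp(8*x/5)/4:
  f'(x)  = 6*exp(8*x/5)/5
  f''(x) = 48*exp(8*x/5)/25
Substitute x = B_t and multiply the f'' term by 1/2:
  drift     = (1/2) * (48*exp(8*x/5)/25) evaluated at B_t = 24*exp(8*B_t/5)/25
  diffusion = (6*exp(8*x/5)/5) evaluated at B_t = 6*exp(8*B_t/5)/5
Therefore d(3*exp(8*B_t/5)/4) = (24*exp(8*B_t/5)/25) dt + (6*exp(8*B_t/5)/5) dB_t.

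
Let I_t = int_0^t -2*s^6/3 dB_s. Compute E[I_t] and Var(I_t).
E[I_t] = 0; Var(I_t) = 4*t^13/117

The Itô integral of a deterministic integrand f(s) has mean 0 because each increment f(s) * (B_{s+ds} - B_s) has mean 0. By the Itô isometry:
  Var( int_0^t f(s) dB_s ) = E[ (int_0^t f(s) dB_s)^2 ] = int_0^t f(s)^2 ds.
Here f(s) = -2*s^6/3, so f(s)^2 = 4*s^12/9. Integrate:
  int_0^t (4*s^12/9) ds = 4*t^13/117.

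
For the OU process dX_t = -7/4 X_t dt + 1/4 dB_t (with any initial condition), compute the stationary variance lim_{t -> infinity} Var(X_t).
lim Var(X_t) = 1/56

The OU SDE dX = -theta X dt + sigma dB admits the integrating factor exp(theta t): d(exp(theta t) X_t) = sigma exp(theta t) dB_t. Integrating from 0 to t gives X_t = x_0 * exp(-theta t) + sigma * int_0^t exp(-theta (t-s)) dB_s for any initial x_0. The Itô integral has variance (by the Itô isometry) sigma^2 * int_0^t exp(-2 theta (t - s)) ds = sigma^2 * (1 - exp(-2 theta t)) / (2 theta), independent of x_0.
With theta = 7/4, sigma = 1/4:
  Var(X_t) = (1/4)^2 * (1 - exp(-2*7/4 t)) / (2 * 7/4) = 1/56 - exp(-7*t/2)/56.
As t -> infinity, exp(-2*7/4 t) -> 0, so the stationary variance is sigma^2 / (2 theta) = 1/56.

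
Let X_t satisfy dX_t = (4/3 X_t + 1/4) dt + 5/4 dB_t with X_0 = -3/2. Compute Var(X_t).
Var(X_t) = 75*exp(8*t/3)/128 - 75/128

The variance V(t) = Var(X_t) satisfies V'(t) = 2 a V(t) + c^2 with V(0) = 0 (drift coefficient is linear in X, diffusion is constant). With a = 4/3, c = 5/4, the solution is
  V(t) = (c^2 / (2 a)) * (exp(2 a t) - 1)
       = ((5/4)^2 / (2*(4/3))) * (exp((8/3) t) - 1)
       = 75*exp(8*t/3)/128 - 75/128.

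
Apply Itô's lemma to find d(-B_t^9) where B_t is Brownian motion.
d(-B_t^9) = (-36*B_t^7) dt + (-9*B_t^8) dB_t

Itô's formula for f(B_t) gives d f(B_t) = f'(B_t) dB_t + (1/2) f''(B_t) dt. Compute derivatives of f(x) = -x^9:
  f'(x)  = -9*x^8
  f''(x) = -72*x^7
Substitute x = B_t and multiply the f'' term by 1/2:
  drift     = (1/2) * (-72*x^7) evaluated at B_t = -36*B_t^7
  diffusion = (-9*x^8) evaluated at B_t = -9*B_t^8
Therefore d(-B_t^9) = (-36*B_t^7) dt + (-9*B_t^8) dB_t.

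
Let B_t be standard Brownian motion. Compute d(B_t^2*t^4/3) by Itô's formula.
d(B_t^2*t^4/3) = (t^3*(4*B_t^2 + t)/3) dt + (2*B_t*t^4/3) dB_t

Itô's formula for f(t, x): d f(t, B_t) = (f_t + (1/2) f_xx) dt + f_x dB_t. Compute partials of f(t, x) = t^4*x^2/3:
  f_t(t,x)  = 4*t^3*x^2/3
  f_x(t,x)  = 2*t^4*x/3
  f_xx(t,x) = 2*t^4/3
Assemble drift = f_t + (1/2) f_xx = t^3*(t + 4*x^2)/3 and diffusion = f_x = 2*t^4*x/3. Substituting x = B_t:
  d(B_t^2*t^4/3) = (t^3*(4*B_t^2 + t)/3) dt + (2*B_t*t^4/3) dB_t.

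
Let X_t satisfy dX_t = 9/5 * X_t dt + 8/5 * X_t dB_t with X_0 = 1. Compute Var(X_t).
Var(X_t) = exp(154*t/25) - exp(18*t/5)

For GBM dX = mu X dt + sigma X dB with X_0 = x_0, apply Itô to Y = log X: dY = (mu - sigma^2/2) dt + sigma dB, so Y_t = log(x_0) + (mu - sigma^2/2) t + sigma B_t and hence X_t = x_0 * exp((mu - sigma^2/2) t + sigma B_t).
With mu = 9/5, sigma = 8/5, x_0 = 1, this gives:
  X_t = 1 * exp((13/25) * t + (8/5) * B_t).
Since sigma*B_t ~ Normal(0, sigma^2 t), E[exp(sigma*B_t)] = exp(sigma^2 t / 2); so E[X_t] = x_0 * exp((mu - sigma^2/2) t) * exp(sigma^2 t / 2) = x_0 * exp(mu t) = exp(9*t/5).
Var(X_t) = E[X_t^2] - (E[X_t])^2 = x_0^2 * exp(2 mu t) * (exp(sigma^2 t) - 1) = exp(154*t/25) - exp(18*t/5).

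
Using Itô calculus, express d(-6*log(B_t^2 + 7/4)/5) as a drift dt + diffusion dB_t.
d(-6*log(B_t^2 + 7/4)/5) = (24*(4*B_t^2 - 7)/(5*(4*B_t^2 + 7)^2)) dt + (-48*B_t/(20*B_t^2 + 35)) dB_t

Itô's formula for f(B_t) gives d f(B_t) = f'(B_t) dB_t + (1/2) f''(B_t) dt. Compute derivatives of f(x) = -6*log(x^2 + 7/4)/5:
  f'(x)  = -48*x/(20*x^2 + 35)
  f''(x) = 48*(4*x^2 - 7)/(5*(4*x^2 + 7)^2)
Substitute x = B_t and multiply the f'' term by 1/2:
  drift     = (1/2) * (48*(4*x^2 - 7)/(5*(4*x^2 + 7)^2)) evaluated at B_t = 24*(4*B_t^2 - 7)/(5*(4*B_t^2 + 7)^2)
  diffusion = (-48*x/(20*x^2 + 35)) evaluated at B_t = -48*B_t/(20*B_t^2 + 35)
Therefore d(-6*log(B_t^2 + 7/4)/5) = (24*(4*B_t^2 - 7)/(5*(4*B_t^2 + 7)^2)) dt + (-48*B_t/(20*B_t^2 + 35)) dB_t.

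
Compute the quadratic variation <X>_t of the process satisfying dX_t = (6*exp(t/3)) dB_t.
<X>_t = 54*exp(2*t/3) - 54

For an Itô process dX_t = a(t) dt + b(t) dB_t, the quadratic variation is <X>_t = int_0^t b(s)^2 ds (the drift term does not contribute). Here b(s) = 6*exp(s/3), so
  b(s)^2 = 36*exp(2*s/3).
Integrating from 0 to t:
  <X>_t = int_0^t (36*exp(2*s/3)) ds = 54*exp(2*t/3) - 54.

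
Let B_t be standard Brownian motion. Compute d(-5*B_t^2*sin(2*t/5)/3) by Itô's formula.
d(-5*B_t^2*sin(2*t/5)/3) = (-2*B_t^2*cos(2*t/5)/3 - 5*sin(2*t/5)/3) dt + (-10*B_t*sin(2*t/5)/3) dB_t

Itô's formula for f(t, x): d f(t, B_t) = (f_t + (1/2) f_xx) dt + f_x dB_t. Compute partials of f(t, x) = -5*x^2*sin(2*t/5)/3:
  f_t(t,x)  = -2*x^2*cos(2*t/5)/3
  f_x(t,x)  = -10*x*sin(2*t/5)/3
  f_xx(t,x) = -10*sin(2*t/5)/3
Assemble drift = f_t + (1/2) f_xx = -2*x^2*cos(2*t/5)/3 - 5*sin(2*t/5)/3 and diffusion = f_x = -10*x*sin(2*t/5)/3. Substituting x = B_t:
  d(-5*B_t^2*sin(2*t/5)/3) = (-2*B_t^2*cos(2*t/5)/3 - 5*sin(2*t/5)/3) dt + (-10*B_t*sin(2*t/5)/3) dB_t.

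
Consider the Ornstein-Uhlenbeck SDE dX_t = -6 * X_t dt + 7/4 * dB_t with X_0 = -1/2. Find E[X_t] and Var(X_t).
E[X_t] = -exp(-6*t)/2; Var(X_t) = 49/192 - 49*exp(-12*t)/192

The OU SDE dX = -theta X dt + sigma dB admits the integrating factor exp(theta t): d(exp(theta t) X_t) = sigma exp(theta t) dB_t. Integrating from 0 to t:
  X_t = x_0 * exp(-theta t) + sigma * int_0^t exp(-theta (t-s)) dB_s.
The Itô integral has mean 0 and (by the Itô isometry) variance sigma^2 * int_0^t exp(-2 theta (t - s)) ds = sigma^2 * (1 - exp(-2 theta t)) / (2 theta).
With theta = 6, sigma = 7/4, x_0 = -1/2:
  E[X_t] = -1/2 * exp(-6 t) = -exp(-6*t)/2
  Var(X_t) = (7/4)^2 * (1 - exp(-2*6 t)) / (2 * 6) = 49/192 - 49*exp(-12*t)/192.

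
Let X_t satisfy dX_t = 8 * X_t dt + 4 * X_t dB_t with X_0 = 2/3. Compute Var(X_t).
Var(X_t) = 4*(exp(16*t) - 1)*exp(16*t)/9

For GBM dX = mu X dt + sigma X dB with X_0 = x_0, apply Itô to Y = log X: dY = (mu - sigma^2/2) dt + sigma dB, so Y_t = log(x_0) + (mu - sigma^2/2) t + sigma B_t and hence X_t = x_0 * exp((mu - sigma^2/2) t + sigma B_t).
With mu = 8, sigma = 4, x_0 = 2/3, this gives:
  X_t = 2/3 * exp((0) * t + (4) * B_t).
Since sigma*B_t ~ Normal(0, sigma^2 t), E[exp(sigma*B_t)] = exp(sigma^2 t / 2); so E[X_t] = x_0 * exp((mu - sigma^2/2) t) * exp(sigma^2 t / 2) = x_0 * exp(mu t) = 2*exp(8*t)/3.
Var(X_t) = E[X_t^2] - (E[X_t])^2 = x_0^2 * exp(2 mu t) * (exp(sigma^2 t) - 1) = 4*(exp(16*t) - 1)*exp(16*t)/9.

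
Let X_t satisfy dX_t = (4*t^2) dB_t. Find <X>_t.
<X>_t = 16*t^5/5

For an Itô process dX_t = a(t) dt + b(t) dB_t, the quadratic variation is <X>_t = int_0^t b(s)^2 ds (the drift term does not contribute). Here b(s) = 4*s^2, so
  b(s)^2 = 16*s^4.
Integrating from 0 to t:
  <X>_t = int_0^t (16*s^4) ds = 16*t^5/5.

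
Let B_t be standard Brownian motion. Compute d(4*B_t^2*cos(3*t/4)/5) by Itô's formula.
d(4*B_t^2*cos(3*t/4)/5) = (-3*B_t^2*sin(3*t/4)/5 + 4*cos(3*t/4)/5) dt + (8*B_t*cos(3*t/4)/5) dB_t

Itô's formula for f(t, x): d f(t, B_t) = (f_t + (1/2) f_xx) dt + f_x dB_t. Compute partials of f(t, x) = 4*x^2*cos(3*t/4)/5:
  f_t(t,x)  = -3*x^2*sin(3*t/4)/5
  f_x(t,x)  = 8*x*cos(3*t/4)/5
  f_xx(t,x) = 8*cos(3*t/4)/5
Assemble drift = f_t + (1/2) f_xx = -3*x^2*sin(3*t/4)/5 + 4*cos(3*t/4)/5 and diffusion = f_x = 8*x*cos(3*t/4)/5. Substituting x = B_t:
  d(4*B_t^2*cos(3*t/4)/5) = (-3*B_t^2*sin(3*t/4)/5 + 4*cos(3*t/4)/5) dt + (8*B_t*cos(3*t/4)/5) dB_t.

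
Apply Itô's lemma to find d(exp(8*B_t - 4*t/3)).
d(exp(8*B_t - 4*t/3)) = (92*exp(8*B_t - 4*t/3)/3) dt + (8*exp(8*B_t - 4*t/3)) dB_t

Itô's formula for f(t, x): d f(t, B_t) = (f_t + (1/2) f_xx) dt + f_x dB_t. Compute partials of f(t, x) = exp(-4*t/3 + 8*x):
  f_t(t,x)  = -4*exp(-4*t/3 + 8*x)/3
  f_x(t,x)  = 8*exp(-4*t/3 + 8*x)
  f_xx(t,x) = 64*exp(-4*t/3 + 8*x)
Assemble drift = f_t + (1/2) f_xx = 92*exp(-4*t/3 + 8*x)/3 and diffusion = f_x = 8*exp(-4*t/3 + 8*x). Substituting x = B_t:
  d(exp(8*B_t - 4*t/3)) = (92*exp(8*B_t - 4*t/3)/3) dt + (8*exp(8*B_t - 4*t/3)) dB_t.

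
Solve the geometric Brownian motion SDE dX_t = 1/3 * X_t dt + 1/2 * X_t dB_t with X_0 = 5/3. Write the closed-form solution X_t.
X_t = 5/3 * exp((5/24) * t + (1/2) * B_t)

For GBM dX = mu X dt + sigma X dB with X_0 = x_0, apply Itô to Y = log X: dY = (mu - sigma^2/2) dt + sigma dB, so Y_t = log(x_0) + (mu - sigma^2/2) t + sigma B_t and hence X_t = x_0 * exp((mu - sigma^2/2) t + sigma B_t).
With mu = 1/3, sigma = 1/2, x_0 = 5/3, this gives:
  X_t = 5/3 * exp((5/24) * t + (1/2) * B_t).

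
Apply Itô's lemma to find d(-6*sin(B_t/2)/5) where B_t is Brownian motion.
d(-6*sin(B_t/2)/5) = (3*sin(B_t/2)/20) dt + (-3*cos(B_t/2)/5) dB_t

Itô's formula for f(B_t) gives d f(B_t) = f'(B_t) dB_t + (1/2) f''(B_t) dt. Compute derivatives of f(x) = -6*sin(x/2)/5:
  f'(x)  = -3*cos(x/2)/5
  f''(x) = 3*sin(x/2)/10
Substitute x = B_t and multiply the f'' term by 1/2:
  drift     = (1/2) * (3*sin(x/2)/10) evaluated at B_t = 3*sin(B_t/2)/20
  diffusion = (-3*cos(x/2)/5) evaluated at B_t = -3*cos(B_t/2)/5
Therefore d(-6*sin(B_t/2)/5) = (3*sin(B_t/2)/20) dt + (-3*cos(B_t/2)/5) dB_t.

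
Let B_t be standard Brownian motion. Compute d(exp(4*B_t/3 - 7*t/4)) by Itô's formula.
d(exp(4*B_t/3 - 7*t/4)) = (-31*exp(4*B_t/3 - 7*t/4)/36) dt + (4*exp(4*B_t/3 - 7*t/4)/3) dB_t

Itô's formula for f(t, x): d f(t, B_t) = (f_t + (1/2) f_xx) dt + f_x dB_t. Compute partials of f(t, x) = exp(-7*t/4 + 4*x/3):
  f_t(t,x)  = -7*exp(-7*t/4 + 4*x/3)/4
  f_x(t,x)  = 4*exp(-7*t/4 + 4*x/3)/3
  f_xx(t,x) = 16*exp(-7*t/4 + 4*x/3)/9
Assemble drift = f_t + (1/2) f_xx = -31*exp(-7*t/4 + 4*x/3)/36 and diffusion = f_x = 4*exp(-7*t/4 + 4*x/3)/3. Substituting x = B_t:
  d(exp(4*B_t/3 - 7*t/4)) = (-31*exp(4*B_t/3 - 7*t/4)/36) dt + (4*exp(4*B_t/3 - 7*t/4)/3) dB_t.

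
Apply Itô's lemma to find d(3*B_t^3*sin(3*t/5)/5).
d(3*B_t^3*sin(3*t/5)/5) = (9*B_t*(B_t^2*cos(3*t/5) + 5*sin(3*t/5))/25) dt + (9*B_t^2*sin(3*t/5)/5) dB_t

Itô's formula for f(t, x): d f(t, B_t) = (f_t + (1/2) f_xx) dt + f_x dB_t. Compute partials of f(t, x) = 3*x^3*sin(3*t/5)/5:
  f_t(t,x)  = 9*x^3*cos(3*t/5)/25
  f_x(t,x)  = 9*x^2*sin(3*t/5)/5
  f_xx(t,x) = 18*x*sin(3*t/5)/5
Assemble drift = f_t + (1/2) f_xx = 9*x*(x^2*cos(3*t/5) + 5*sin(3*t/5))/25 and diffusion = f_x = 9*x^2*sin(3*t/5)/5. Substituting x = B_t:
  d(3*B_t^3*sin(3*t/5)/5) = (9*B_t*(B_t^2*cos(3*t/5) + 5*sin(3*t/5))/25) dt + (9*B_t^2*sin(3*t/5)/5) dB_t.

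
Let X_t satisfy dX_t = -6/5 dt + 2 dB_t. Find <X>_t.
<X>_t = 4*t

For an Itô process dX_t = a(t) dt + b(t) dB_t, the quadratic variation is <X>_t = int_0^t b(s)^2 ds (the drift term does not contribute). Here b(s) = 2, so
  b(s)^2 = 4.
Integrating from 0 to t:
  <X>_t = int_0^t (4) ds = 4*t.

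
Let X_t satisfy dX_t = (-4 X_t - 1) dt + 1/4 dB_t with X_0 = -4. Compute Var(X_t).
Var(X_t) = 1/128 - exp(-8*t)/128

The variance V(t) = Var(X_t) satisfies V'(t) = 2 a V(t) + c^2 with V(0) = 0 (drift coefficient is linear in X, diffusion is constant). With a = -4, c = 1/4, the solution is
  V(t) = (c^2 / (2 a)) * (exp(2 a t) - 1)
       = ((1/4)^2 / (2*(-4))) * (exp((-8) t) - 1)
       = 1/128 - exp(-8*t)/128.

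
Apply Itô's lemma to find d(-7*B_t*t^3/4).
d(-7*B_t*t^3/4) = (-21*B_t*t^2/4) dt + (-7*t^3/4) dB_t

Itô's formula for f(t, x): d f(t, B_t) = (f_t + (1/2) f_xx) dt + f_x dB_t. Compute partials of f(t, x) = -7*t^3*x/4:
  f_t(t,x)  = -21*t^2*x/4
  f_x(t,x)  = -7*t^3/4
  f_xx(t,x) = 0
Assemble drift = f_t + (1/2) f_xx = -21*t^2*x/4 and diffusion = f_x = -7*t^3/4. Substituting x = B_t:
  d(-7*B_t*t^3/4) = (-21*B_t*t^2/4) dt + (-7*t^3/4) dB_t.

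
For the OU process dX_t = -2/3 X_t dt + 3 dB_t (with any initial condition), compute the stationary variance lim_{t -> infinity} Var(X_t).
lim Var(X_t) = 27/4

The OU SDE dX = -theta X dt + sigma dB admits the integrating factor exp(theta t): d(exp(theta t) X_t) = sigma exp(theta t) dB_t. Integrating from 0 to t gives X_t = x_0 * exp(-theta t) + sigma * int_0^t exp(-theta (t-s)) dB_s for any initial x_0. The Itô integral has variance (by the Itô isometry) sigma^2 * int_0^t exp(-2 theta (t - s)) ds = sigma^2 * (1 - exp(-2 theta t)) / (2 theta), independent of x_0.
With theta = 2/3, sigma = 3:
  Var(X_t) = (3)^2 * (1 - exp(-2*2/3 t)) / (2 * 2/3) = 27/4 - 27*exp(-4*t/3)/4.
As t -> infinity, exp(-2*2/3 t) -> 0, so the stationary variance is sigma^2 / (2 theta) = 27/4.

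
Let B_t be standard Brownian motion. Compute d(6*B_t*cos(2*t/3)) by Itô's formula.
d(6*B_t*cos(2*t/3)) = (-4*B_t*sin(2*t/3)) dt + (6*cos(2*t/3)) dB_t

Itô's formula for f(t, x): d f(t, B_t) = (f_t + (1/2) f_xx) dt + f_x dB_t. Compute partials of f(t, x) = 6*x*cos(2*t/3):
  f_t(t,x)  = -4*x*sin(2*t/3)
  f_x(t,x)  = 6*cos(2*t/3)
  f_xx(t,x) = 0
Assemble drift = f_t + (1/2) f_xx = -4*x*sin(2*t/3) and diffusion = f_x = 6*cos(2*t/3). Substituting x = B_t:
  d(6*B_t*cos(2*t/3)) = (-4*B_t*sin(2*t/3)) dt + (6*cos(2*t/3)) dB_t.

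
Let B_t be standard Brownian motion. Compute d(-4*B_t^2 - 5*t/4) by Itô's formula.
d(-4*B_t^2 - 5*t/4) = (-21/4) dt + (-8*B_t) dB_t

Itô's formula for f(t, x): d f(t, B_t) = (f_t + (1/2) f_xx) dt + f_x dB_t. Compute partials of f(t, x) = -5*t/4 - 4*x^2:
  f_t(t,x)  = -5/4
  f_x(t,x)  = -8*x
  f_xx(t,x) = -8
Assemble drift = f_t + (1/2) f_xx = -21/4 and diffusion = f_x = -8*x. Substituting x = B_t:
  d(-4*B_t^2 - 5*t/4) = (-21/4) dt + (-8*B_t) dB_t.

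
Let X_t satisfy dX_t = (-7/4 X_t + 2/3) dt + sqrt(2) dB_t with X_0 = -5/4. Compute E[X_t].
E[X_t] = 8/21 - 137*exp(-7*t/4)/84

Taking expectations and using E[dB_t] = 0, the mean m(t) = E[X_t] satisfies the ODE m'(t) = a m(t) + b with m(0) = x_0. With a = -7/4, b = 2/3, x_0 = -5/4, the solution is
  m(t) = x_0 * exp(a t) + (b/a) * (exp(a t) - 1)
       = (-5/4) * exp((-7/4) t) + ((2/3)/(-7/4)) * (exp((-7/4) t) - 1)
       = 8/21 - 137*exp(-7*t/4)/84.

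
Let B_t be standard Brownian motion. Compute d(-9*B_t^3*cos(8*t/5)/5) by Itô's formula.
d(-9*B_t^3*cos(8*t/5)/5) = (9*B_t*(8*B_t^2*sin(8*t/5) - 15*cos(8*t/5))/25) dt + (-27*B_t^2*cos(8*t/5)/5) dB_t

Itô's formula for f(t, x): d f(t, B_t) = (f_t + (1/2) f_xx) dt + f_x dB_t. Compute partials of f(t, x) = -9*x^3*cos(8*t/5)/5:
  f_t(t,x)  = 72*x^3*sin(8*t/5)/25
  f_x(t,x)  = -27*x^2*cos(8*t/5)/5
  f_xx(t,x) = -54*x*cos(8*t/5)/5
Assemble drift = f_t + (1/2) f_xx = 9*x*(8*x^2*sin(8*t/5) - 15*cos(8*t/5))/25 and diffusion = f_x = -27*x^2*cos(8*t/5)/5. Substituting x = B_t:
  d(-9*B_t^3*cos(8*t/5)/5) = (9*B_t*(8*B_t^2*sin(8*t/5) - 15*cos(8*t/5))/25) dt + (-27*B_t^2*cos(8*t/5)/5) dB_t.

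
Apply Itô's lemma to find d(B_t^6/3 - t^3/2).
d(B_t^6/3 - t^3/2) = (5*B_t^4 - 3*t^2/2) dt + (2*B_t^5) dB_t

Itô's formula for f(t, x): d f(t, B_t) = (f_t + (1/2) f_xx) dt + f_x dB_t. Compute partials of f(t, x) = -t^3/2 + x^6/3:
  f_t(t,x)  = -3*t^2/2
  f_x(t,x)  = 2*x^5
  f_xx(t,x) = 10*x^4
Assemble drift = f_t + (1/2) f_xx = -3*t^2/2 + 5*x^4 and diffusion = f_x = 2*x^5. Substituting x = B_t:
  d(B_t^6/3 - t^3/2) = (5*B_t^4 - 3*t^2/2) dt + (2*B_t^5) dB_t.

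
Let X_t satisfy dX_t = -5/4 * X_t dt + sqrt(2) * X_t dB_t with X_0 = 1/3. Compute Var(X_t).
Var(X_t) = (exp(2*t) - 1)*exp(-5*t/2)/9

For GBM dX = mu X dt + sigma X dB with X_0 = x_0, apply Itô to Y = log X: dY = (mu - sigma^2/2) dt + sigma dB, so Y_t = log(x_0) + (mu - sigma^2/2) t + sigma B_t and hence X_t = x_0 * exp((mu - sigma^2/2) t + sigma B_t).
With mu = -5/4, sigma = sqrt(2), x_0 = 1/3, this gives:
  X_t = 1/3 * exp((-9/4) * t + (sqrt(2)) * B_t).
Since sigma*B_t ~ Normal(0, sigma^2 t), E[exp(sigma*B_t)] = exp(sigma^2 t / 2); so E[X_t] = x_0 * exp((mu - sigma^2/2) t) * exp(sigma^2 t / 2) = x_0 * exp(mu t) = exp(-5*t/4)/3.
Var(X_t) = E[X_t^2] - (E[X_t])^2 = x_0^2 * exp(2 mu t) * (exp(sigma^2 t) - 1) = (exp(2*t) - 1)*exp(-5*t/2)/9.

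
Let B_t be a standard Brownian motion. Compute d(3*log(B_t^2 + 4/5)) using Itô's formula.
d(3*log(B_t^2 + 4/5)) = (15*(4 - 5*B_t^2)/(5*B_t^2 + 4)^2) dt + (30*B_t/(5*B_t^2 + 4)) dB_t

Itô's formula for f(B_t) gives d f(B_t) = f'(B_t) dB_t + (1/2) f''(B_t) dt. Compute derivatives of f(x) = 3*log(x^2 + 4/5):
  f'(x)  = 30*x/(5*x^2 + 4)
  f''(x) = 30*(4 - 5*x^2)/(5*x^2 + 4)^2
Substitute x = B_t and multiply the f'' term by 1/2:
  drift     = (1/2) * (30*(4 - 5*x^2)/(5*x^2 + 4)^2) evaluated at B_t = 15*(4 - 5*B_t^2)/(5*B_t^2 + 4)^2
  diffusion = (30*x/(5*x^2 + 4)) evaluated at B_t = 30*B_t/(5*B_t^2 + 4)
Therefore d(3*log(B_t^2 + 4/5)) = (15*(4 - 5*B_t^2)/(5*B_t^2 + 4)^2) dt + (30*B_t/(5*B_t^2 + 4)) dB_t.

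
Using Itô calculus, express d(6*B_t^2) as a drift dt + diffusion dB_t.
d(6*B_t^2) = (6) dt + (12*B_t) dB_t

Itô's formula for f(B_t) gives d f(B_t) = f'(B_t) dB_t + (1/2) f''(B_t) dt. Compute derivatives of f(x) = 6*x^2:
  f'(x)  = 12*x
  f''(x) = 12
Substitute x = B_t and multiply the f'' term by 1/2:
  drift     = (1/2) * (12) evaluated at B_t = 6
  diffusion = (12*x) evaluated at B_t = 12*B_t
Therefore d(6*B_t^2) = (6) dt + (12*B_t) dB_t.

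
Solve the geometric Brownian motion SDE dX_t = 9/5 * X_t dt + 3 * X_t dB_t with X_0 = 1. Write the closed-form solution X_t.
X_t = 1 * exp((-27/10) * t + (3) * B_t)

For GBM dX = mu X dt + sigma X dB with X_0 = x_0, apply Itô to Y = log X: dY = (mu - sigma^2/2) dt + sigma dB, so Y_t = log(x_0) + (mu - sigma^2/2) t + sigma B_t and hence X_t = x_0 * exp((mu - sigma^2/2) t + sigma B_t).
With mu = 9/5, sigma = 3, x_0 = 1, this gives:
  X_t = 1 * exp((-27/10) * t + (3) * B_t).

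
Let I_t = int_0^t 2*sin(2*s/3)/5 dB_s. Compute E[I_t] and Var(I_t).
E[I_t] = 0; Var(I_t) = 2*t/25 - 3*sin(4*t/3)/50

The Itô integral of a deterministic integrand f(s) has mean 0 because each increment f(s) * (B_{s+ds} - B_s) has mean 0. By the Itô isometry:
  Var( int_0^t f(s) dB_s ) = E[ (int_0^t f(s) dB_s)^2 ] = int_0^t f(s)^2 ds.
Here f(s) = 2*sin(2*s/3)/5, so f(s)^2 = 4*sin(2*s/3)^2/25. Integrate:
  int_0^t (4*sin(2*s/3)^2/25) ds = 2*t/25 - 3*sin(4*t/3)/50.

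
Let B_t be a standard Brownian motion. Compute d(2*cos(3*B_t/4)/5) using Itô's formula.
d(2*cos(3*B_t/4)/5) = (-9*cos(3*B_t/4)/80) dt + (-3*sin(3*B_t/4)/10) dB_t

Itô's formula for f(B_t) gives d f(B_t) = f'(B_t) dB_t + (1/2) f''(B_t) dt. Compute derivatives of f(x) = 2*cos(3*x/4)/5:
  f'(x)  = -3*sin(3*x/4)/10
  f''(x) = -9*cos(3*x/4)/40
Substitute x = B_t and multiply the f'' term by 1/2:
  drift     = (1/2) * (-9*cos(3*x/4)/40) evaluated at B_t = -9*cos(3*B_t/4)/80
  diffusion = (-3*sin(3*x/4)/10) evaluated at B_t = -3*sin(3*B_t/4)/10
Therefore d(2*cos(3*B_t/4)/5) = (-9*cos(3*B_t/4)/80) dt + (-3*sin(3*B_t/4)/10) dB_t.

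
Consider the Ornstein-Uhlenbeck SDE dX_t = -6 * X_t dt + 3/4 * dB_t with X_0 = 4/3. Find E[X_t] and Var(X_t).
E[X_t] = 4*exp(-6*t)/3; Var(X_t) = 3/64 - 3*exp(-12*t)/64

The OU SDE dX = -theta X dt + sigma dB admits the integrating factor exp(theta t): d(exp(theta t) X_t) = sigma exp(theta t) dB_t. Integrating from 0 to t:
  X_t = x_0 * exp(-theta t) + sigma * int_0^t exp(-theta (t-s)) dB_s.
The Itô integral has mean 0 and (by the Itô isometry) variance sigma^2 * int_0^t exp(-2 theta (t - s)) ds = sigma^2 * (1 - exp(-2 theta t)) / (2 theta).
With theta = 6, sigma = 3/4, x_0 = 4/3:
  E[X_t] = 4/3 * exp(-6 t) = 4*exp(-6*t)/3
  Var(X_t) = (3/4)^2 * (1 - exp(-2*6 t)) / (2 * 6) = 3/64 - 3*exp(-12*t)/64.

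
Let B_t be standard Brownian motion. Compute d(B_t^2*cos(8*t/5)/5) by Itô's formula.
d(B_t^2*cos(8*t/5)/5) = (-8*B_t^2*sin(8*t/5)/25 + cos(8*t/5)/5) dt + (2*B_t*cos(8*t/5)/5) dB_t

Itô's formula for f(t, x): d f(t, B_t) = (f_t + (1/2) f_xx) dt + f_x dB_t. Compute partials of f(t, x) = x^2*cos(8*t/5)/5:
  f_t(t,x)  = -8*x^2*sin(8*t/5)/25
  f_x(t,x)  = 2*x*cos(8*t/5)/5
  f_xx(t,x) = 2*cos(8*t/5)/5
Assemble drift = f_t + (1/2) f_xx = -8*x^2*sin(8*t/5)/25 + cos(8*t/5)/5 and diffusion = f_x = 2*x*cos(8*t/5)/5. Substituting x = B_t:
  d(B_t^2*cos(8*t/5)/5) = (-8*B_t^2*sin(8*t/5)/25 + cos(8*t/5)/5) dt + (2*B_t*cos(8*t/5)/5) dB_t.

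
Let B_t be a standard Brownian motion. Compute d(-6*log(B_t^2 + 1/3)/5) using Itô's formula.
d(-6*log(B_t^2 + 1/3)/5) = (18*(3*B_t^2 - 1)/(5*(3*B_t^2 + 1)^2)) dt + (-36*B_t/(15*B_t^2 + 5)) dB_t

Itô's formula for f(B_t) gives d f(B_t) = f'(B_t) dB_t + (1/2) f''(B_t) dt. Compute derivatives of f(x) = -6*log(x^2 + 1/3)/5:
  f'(x)  = -36*x/(15*x^2 + 5)
  f''(x) = 36*(3*x^2 - 1)/(5*(3*x^2 + 1)^2)
Substitute x = B_t and multiply the f'' term by 1/2:
  drift     = (1/2) * (36*(3*x^2 - 1)/(5*(3*x^2 + 1)^2)) evaluated at B_t = 18*(3*B_t^2 - 1)/(5*(3*B_t^2 + 1)^2)
  diffusion = (-36*x/(15*x^2 + 5)) evaluated at B_t = -36*B_t/(15*B_t^2 + 5)
Therefore d(-6*log(B_t^2 + 1/3)/5) = (18*(3*B_t^2 - 1)/(5*(3*B_t^2 + 1)^2)) dt + (-36*B_t/(15*B_t^2 + 5)) dB_t.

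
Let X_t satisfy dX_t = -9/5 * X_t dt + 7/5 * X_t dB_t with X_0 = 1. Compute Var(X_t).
Var(X_t) = (exp(49*t/25) - 1)*exp(-18*t/5)

For GBM dX = mu X dt + sigma X dB with X_0 = x_0, apply Itô to Y = log X: dY = (mu - sigma^2/2) dt + sigma dB, so Y_t = log(x_0) + (mu - sigma^2/2) t + sigma B_t and hence X_t = x_0 * exp((mu - sigma^2/2) t + sigma B_t).
With mu = -9/5, sigma = 7/5, x_0 = 1, this gives:
  X_t = 1 * exp((-139/50) * t + (7/5) * B_t).
Since sigma*B_t ~ Normal(0, sigma^2 t), E[exp(sigma*B_t)] = exp(sigma^2 t / 2); so E[X_t] = x_0 * exp((mu - sigma^2/2) t) * exp(sigma^2 t / 2) = x_0 * exp(mu t) = exp(-9*t/5).
Var(X_t) = E[X_t^2] - (E[X_t])^2 = x_0^2 * exp(2 mu t) * (exp(sigma^2 t) - 1) = (exp(49*t/25) - 1)*exp(-18*t/5).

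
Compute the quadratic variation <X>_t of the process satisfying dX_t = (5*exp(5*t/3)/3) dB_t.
<X>_t = 5*exp(10*t/3)/6 - 5/6

For an Itô process dX_t = a(t) dt + b(t) dB_t, the quadratic variation is <X>_t = int_0^t b(s)^2 ds (the drift term does not contribute). Here b(s) = 5*exp(5*s/3)/3, so
  b(s)^2 = 25*exp(10*s/3)/9.
Integrating from 0 to t:
  <X>_t = int_0^t (25*exp(10*s/3)/9) ds = 5*exp(10*t/3)/6 - 5/6.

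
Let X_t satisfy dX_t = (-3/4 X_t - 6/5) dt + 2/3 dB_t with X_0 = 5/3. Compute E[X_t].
E[X_t] = -8/5 + 49*exp(-3*t/4)/15

Taking expectations and using E[dB_t] = 0, the mean m(t) = E[X_t] satisfies the ODE m'(t) = a m(t) + b with m(0) = x_0. With a = -3/4, b = -6/5, x_0 = 5/3, the solution is
  m(t) = x_0 * exp(a t) + (b/a) * (exp(a t) - 1)
       = (5/3) * exp((-3/4) t) + ((-6/5)/(-3/4)) * (exp((-3/4) t) - 1)
       = -8/5 + 49*exp(-3*t/4)/15.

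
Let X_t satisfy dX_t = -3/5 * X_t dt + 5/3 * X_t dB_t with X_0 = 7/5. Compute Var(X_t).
Var(X_t) = (49*exp(25*t/9) - 49)*exp(-6*t/5)/25

For GBM dX = mu X dt + sigma X dB with X_0 = x_0, apply Itô to Y = log X: dY = (mu - sigma^2/2) dt + sigma dB, so Y_t = log(x_0) + (mu - sigma^2/2) t + sigma B_t and hence X_t = x_0 * exp((mu - sigma^2/2) t + sigma B_t).
With mu = -3/5, sigma = 5/3, x_0 = 7/5, this gives:
  X_t = 7/5 * exp((-179/90) * t + (5/3) * B_t).
Since sigma*B_t ~ Normal(0, sigma^2 t), E[exp(sigma*B_t)] = exp(sigma^2 t / 2); so E[X_t] = x_0 * exp((mu - sigma^2/2) t) * exp(sigma^2 t / 2) = x_0 * exp(mu t) = 7*exp(-3*t/5)/5.
Var(X_t) = E[X_t^2] - (E[X_t])^2 = x_0^2 * exp(2 mu t) * (exp(sigma^2 t) - 1) = (49*exp(25*t/9) - 49)*exp(-6*t/5)/25.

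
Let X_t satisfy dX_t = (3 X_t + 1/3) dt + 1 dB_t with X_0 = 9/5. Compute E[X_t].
E[X_t] = 86*exp(3*t)/45 - 1/9

Taking expectations and using E[dB_t] = 0, the mean m(t) = E[X_t] satisfies the ODE m'(t) = a m(t) + b with m(0) = x_0. With a = 3, b = 1/3, x_0 = 9/5, the solution is
  m(t) = x_0 * exp(a t) + (b/a) * (exp(a t) - 1)
       = (9/5) * exp(3 t) + ((1/3)/3) * (exp(3 t) - 1)
       = 86*exp(3*t)/45 - 1/9.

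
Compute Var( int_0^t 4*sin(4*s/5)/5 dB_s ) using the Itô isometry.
Var = 8*t/25 - 2*sin(4*t/5)*cos(4*t/5)/5

The Itô integral of a deterministic integrand f(s) has mean 0 because each increment f(s) * (B_{s+ds} - B_s) has mean 0. By the Itô isometry:
  Var( int_0^t f(s) dB_s ) = E[ (int_0^t f(s) dB_s)^2 ] = int_0^t f(s)^2 ds.
Here f(s) = 4*sin(4*s/5)/5, so f(s)^2 = 16*sin(4*s/5)^2/25. Integrate:
  int_0^t (16*sin(4*s/5)^2/25) ds = 8*t/25 - 2*sin(4*t/5)*cos(4*t/5)/5.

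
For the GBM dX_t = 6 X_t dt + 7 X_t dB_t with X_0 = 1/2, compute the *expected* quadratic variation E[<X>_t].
E[<X>_t] = 49*exp(61*t)/244 - 49/244

<X>_t = int_0^t (7 * X_s)^2 ds. Taking expectation inside the integral: E[<X>_t] = 7^2 * int_0^t E[X_s^2] ds. For GBM, E[X_s^2] = x_0^2 * exp((2 mu + sigma^2) s). Integrating:
  E[<X>_t] = 7^2 * (1/2)^2 * (exp((2*6 + 7^2) t) - 1) / (2*6 + 7^2)
           = 7^2 * (1/2)^2 * (exp(61 t) - 1) / 61 = 49*exp(61*t)/244 - 49/244.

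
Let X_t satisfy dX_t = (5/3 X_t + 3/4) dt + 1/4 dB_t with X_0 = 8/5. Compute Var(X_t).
Var(X_t) = 3*exp(10*t/3)/160 - 3/160

The variance V(t) = Var(X_t) satisfies V'(t) = 2 a V(t) + c^2 with V(0) = 0 (drift coefficient is linear in X, diffusion is constant). With a = 5/3, c = 1/4, the solution is
  V(t) = (c^2 / (2 a)) * (exp(2 a t) - 1)
       = ((1/4)^2 / (2*(5/3))) * (exp((10/3) t) - 1)
       = 3*exp(10*t/3)/160 - 3/160.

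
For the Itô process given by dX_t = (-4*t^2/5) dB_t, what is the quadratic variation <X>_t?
<X>_t = 16*t^5/125

For an Itô process dX_t = a(t) dt + b(t) dB_t, the quadratic variation is <X>_t = int_0^t b(s)^2 ds (the drift term does not contribute). Here b(s) = -4*s^2/5, so
  b(s)^2 = 16*s^4/25.
Integrating from 0 to t:
  <X>_t = int_0^t (16*s^4/25) ds = 16*t^5/125.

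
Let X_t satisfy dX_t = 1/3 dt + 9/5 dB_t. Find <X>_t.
<X>_t = 81*t/25

For an Itô process dX_t = a(t) dt + b(t) dB_t, the quadratic variation is <X>_t = int_0^t b(s)^2 ds (the drift term does not contribute). Here b(s) = 9/5, so
  b(s)^2 = 81/25.
Integrating from 0 to t:
  <X>_t = int_0^t (81/25) ds = 81*t/25.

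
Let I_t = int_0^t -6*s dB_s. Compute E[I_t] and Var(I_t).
E[I_t] = 0; Var(I_t) = 12*t^3

The Itô integral of a deterministic integrand f(s) has mean 0 because each increment f(s) * (B_{s+ds} - B_s) has mean 0. By the Itô isometry:
  Var( int_0^t f(s) dB_s ) = E[ (int_0^t f(s) dB_s)^2 ] = int_0^t f(s)^2 ds.
Here f(s) = -6*s, so f(s)^2 = 36*s^2. Integrate:
  int_0^t (36*s^2) ds = 12*t^3.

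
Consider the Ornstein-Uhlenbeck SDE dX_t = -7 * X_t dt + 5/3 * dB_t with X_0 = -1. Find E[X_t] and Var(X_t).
E[X_t] = -exp(-7*t); Var(X_t) = 25/126 - 25*exp(-14*t)/126

The OU SDE dX = -theta X dt + sigma dB admits the integrating factor exp(theta t): d(exp(theta t) X_t) = sigma exp(theta t) dB_t. Integrating from 0 to t:
  X_t = x_0 * exp(-theta t) + sigma * int_0^t exp(-theta (t-s)) dB_s.
The Itô integral has mean 0 and (by the Itô isometry) variance sigma^2 * int_0^t exp(-2 theta (t - s)) ds = sigma^2 * (1 - exp(-2 theta t)) / (2 theta).
With theta = 7, sigma = 5/3, x_0 = -1:
  E[X_t] = -1 * exp(-7 t) = -exp(-7*t)
  Var(X_t) = (5/3)^2 * (1 - exp(-2*7 t)) / (2 * 7) = 25/126 - 25*exp(-14*t)/126.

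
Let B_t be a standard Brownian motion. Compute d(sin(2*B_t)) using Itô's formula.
d(sin(2*B_t)) = (-2*sin(2*B_t)) dt + (2*cos(2*B_t)) dB_t

Itô's formula for f(B_t) gives d f(B_t) = f'(B_t) dB_t + (1/2) f''(B_t) dt. Compute derivatives of f(x) = sin(2*x):
  f'(x)  = 2*cos(2*x)
  f''(x) = -4*sin(2*x)
Substitute x = B_t and multiply the f'' term by 1/2:
  drift     = (1/2) * (-4*sin(2*x)) evaluated at B_t = -2*sin(2*B_t)
  diffusion = (2*cos(2*x)) evaluated at B_t = 2*cos(2*B_t)
Therefore d(sin(2*B_t)) = (-2*sin(2*B_t)) dt + (2*cos(2*B_t)) dB_t.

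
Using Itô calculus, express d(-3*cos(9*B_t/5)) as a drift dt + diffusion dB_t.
d(-3*cos(9*B_t/5)) = (243*cos(9*B_t/5)/50) dt + (27*sin(9*B_t/5)/5) dB_t

Itô's formula for f(B_t) gives d f(B_t) = f'(B_t) dB_t + (1/2) f''(B_t) dt. Compute derivatives of f(x) = -3*cos(9*x/5):
  f'(x)  = 27*sin(9*x/5)/5
  f''(x) = 243*cos(9*x/5)/25
Substitute x = B_t and multiply the f'' term by 1/2:
  drift     = (1/2) * (243*cos(9*x/5)/25) evaluated at B_t = 243*cos(9*B_t/5)/50
  diffusion = (27*sin(9*x/5)/5) evaluated at B_t = 27*sin(9*B_t/5)/5
Therefore d(-3*cos(9*B_t/5)) = (243*cos(9*B_t/5)/50) dt + (27*sin(9*B_t/5)/5) dB_t.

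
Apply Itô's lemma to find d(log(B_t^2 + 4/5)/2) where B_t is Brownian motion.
d(log(B_t^2 + 4/5)/2) = (5*(4 - 5*B_t^2)/(2*(5*B_t^2 + 4)^2)) dt + (5*B_t/(5*B_t^2 + 4)) dB_t

Itô's formula for f(B_t) gives d f(B_t) = f'(B_t) dB_t + (1/2) f''(B_t) dt. Compute derivatives of f(x) = log(x^2 + 4/5)/2:
  f'(x)  = 5*x/(5*x^2 + 4)
  f''(x) = 5*(4 - 5*x^2)/(5*x^2 + 4)^2
Substitute x = B_t and multiply the f'' term by 1/2:
  drift     = (1/2) * (5*(4 - 5*x^2)/(5*x^2 + 4)^2) evaluated at B_t = 5*(4 - 5*B_t^2)/(2*(5*B_t^2 + 4)^2)
  diffusion = (5*x/(5*x^2 + 4)) evaluated at B_t = 5*B_t/(5*B_t^2 + 4)
Therefore d(log(B_t^2 + 4/5)/2) = (5*(4 - 5*B_t^2)/(2*(5*B_t^2 + 4)^2)) dt + (5*B_t/(5*B_t^2 + 4)) dB_t.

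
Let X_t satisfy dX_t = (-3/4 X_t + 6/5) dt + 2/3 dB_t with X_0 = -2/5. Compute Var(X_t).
Var(X_t) = 8/27 - 8*exp(-3*t/2)/27

The variance V(t) = Var(X_t) satisfies V'(t) = 2 a V(t) + c^2 with V(0) = 0 (drift coefficient is linear in X, diffusion is constant). With a = -3/4, c = 2/3, the solution is
  V(t) = (c^2 / (2 a)) * (exp(2 a t) - 1)
       = ((2/3)^2 / (2*(-3/4))) * (exp((-3/2) t) - 1)
       = 8/27 - 8*exp(-3*t/2)/27.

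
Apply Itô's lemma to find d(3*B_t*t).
d(3*B_t*t) = (3*B_t) dt + (3*t) dB_t

Itô's formula for f(t, x): d f(t, B_t) = (f_t + (1/2) f_xx) dt + f_x dB_t. Compute partials of f(t, x) = 3*t*x:
  f_t(t,x)  = 3*x
  f_x(t,x)  = 3*t
  f_xx(t,x) = 0
Assemble drift = f_t + (1/2) f_xx = 3*x and diffusion = f_x = 3*t. Substituting x = B_t:
  d(3*B_t*t) = (3*B_t) dt + (3*t) dB_t.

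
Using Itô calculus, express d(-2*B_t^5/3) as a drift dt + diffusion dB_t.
d(-2*B_t^5/3) = (-20*B_t^3/3) dt + (-10*B_t^4/3) dB_t

Itô's formula for f(B_t) gives d f(B_t) = f'(B_t) dB_t + (1/2) f''(B_t) dt. Compute derivatives of f(x) = -2*x^5/3:
  f'(x)  = -10*x^4/3
  f''(x) = -40*x^3/3
Substitute x = B_t and multiply the f'' term by 1/2:
  drift     = (1/2) * (-40*x^3/3) evaluated at B_t = -20*B_t^3/3
  diffusion = (-10*x^4/3) evaluated at B_t = -10*B_t^4/3
Therefore d(-2*B_t^5/3) = (-20*B_t^3/3) dt + (-10*B_t^4/3) dB_t.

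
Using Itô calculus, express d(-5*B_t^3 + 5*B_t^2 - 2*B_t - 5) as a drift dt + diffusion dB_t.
d(-5*B_t^3 + 5*B_t^2 - 2*B_t - 5) = (5 - 15*B_t) dt + (-15*B_t^2 + 10*B_t - 2) dB_t

Itô's formula for f(B_t) gives d f(B_t) = f'(B_t) dB_t + (1/2) f''(B_t) dt. Compute derivatives of f(x) = -5*x^3 + 5*x^2 - 2*x - 5:
  f'(x)  = -15*x^2 + 10*x - 2
  f''(x) = 10 - 30*x
Substitute x = B_t and multiply the f'' term by 1/2:
  drift     = (1/2) * (10 - 30*x) evaluated at B_t = 5 - 15*B_t
  diffusion = (-15*x^2 + 10*x - 2) evaluated at B_t = -15*B_t^2 + 10*B_t - 2
Therefore d(-5*B_t^3 + 5*B_t^2 - 2*B_t - 5) = (5 - 15*B_t) dt + (-15*B_t^2 + 10*B_t - 2) dB_t.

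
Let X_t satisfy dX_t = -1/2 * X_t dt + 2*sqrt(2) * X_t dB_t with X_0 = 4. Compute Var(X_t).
Var(X_t) = (16*exp(8*t) - 16)*exp(-t)

For GBM dX = mu X dt + sigma X dB with X_0 = x_0, apply Itô to Y = log X: dY = (mu - sigma^2/2) dt + sigma dB, so Y_t = log(x_0) + (mu - sigma^2/2) t + sigma B_t and hence X_t = x_0 * exp((mu - sigma^2/2) t + sigma B_t).
With mu = -1/2, sigma = 2*sqrt(2), x_0 = 4, this gives:
  X_t = 4 * exp((-9/2) * t + (2*sqrt(2)) * B_t).
Since sigma*B_t ~ Normal(0, sigma^2 t), E[exp(sigma*B_t)] = exp(sigma^2 t / 2); so E[X_t] = x_0 * exp((mu - sigma^2/2) t) * exp(sigma^2 t / 2) = x_0 * exp(mu t) = 4*exp(-t/2).
Var(X_t) = E[X_t^2] - (E[X_t])^2 = x_0^2 * exp(2 mu t) * (exp(sigma^2 t) - 1) = (16*exp(8*t) - 16)*exp(-t).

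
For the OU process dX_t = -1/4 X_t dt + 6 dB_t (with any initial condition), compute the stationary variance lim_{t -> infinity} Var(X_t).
lim Var(X_t) = 72

The OU SDE dX = -theta X dt + sigma dB admits the integrating factor exp(theta t): d(exp(theta t) X_t) = sigma exp(theta t) dB_t. Integrating from 0 to t gives X_t = x_0 * exp(-theta t) + sigma * int_0^t exp(-theta (t-s)) dB_s for any initial x_0. The Itô integral has variance (by the Itô isometry) sigma^2 * int_0^t exp(-2 theta (t - s)) ds = sigma^2 * (1 - exp(-2 theta t)) / (2 theta), independent of x_0.
With theta = 1/4, sigma = 6:
  Var(X_t) = (6)^2 * (1 - exp(-2*1/4 t)) / (2 * 1/4) = 72 - 72*exp(-t/2).
As t -> infinity, exp(-2*1/4 t) -> 0, so the stationary variance is sigma^2 / (2 theta) = 72.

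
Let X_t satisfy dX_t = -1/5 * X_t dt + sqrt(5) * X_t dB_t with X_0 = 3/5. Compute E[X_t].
E[X_t] = 3*exp(-t/5)/5

For GBM dX = mu X dt + sigma X dB with X_0 = x_0, apply Itô to Y = log X: dY = (mu - sigma^2/2) dt + sigma dB, so Y_t = log(x_0) + (mu - sigma^2/2) t + sigma B_t and hence X_t = x_0 * exp((mu - sigma^2/2) t + sigma B_t).
With mu = -1/5, sigma = sqrt(5), x_0 = 3/5, this gives:
  X_t = 3/5 * exp((-27/10) * t + (sqrt(5)) * B_t).
Since sigma*B_t ~ Normal(0, sigma^2 t), E[exp(sigma*B_t)] = exp(sigma^2 t / 2); so E[X_t] = x_0 * exp((mu - sigma^2/2) t) * exp(sigma^2 t / 2) = x_0 * exp(mu t) = 3*exp(-t/5)/5.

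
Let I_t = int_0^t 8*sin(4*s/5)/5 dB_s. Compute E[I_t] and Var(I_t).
E[I_t] = 0; Var(I_t) = 32*t/25 - 8*sin(4*t/5)*cos(4*t/5)/5

The Itô integral of a deterministic integrand f(s) has mean 0 because each increment f(s) * (B_{s+ds} - B_s) has mean 0. By the Itô isometry:
  Var( int_0^t f(s) dB_s ) = E[ (int_0^t f(s) dB_s)^2 ] = int_0^t f(s)^2 ds.
Here f(s) = 8*sin(4*s/5)/5, so f(s)^2 = 64*sin(4*s/5)^2/25. Integrate:
  int_0^t (64*sin(4*s/5)^2/25) ds = 32*t/25 - 8*sin(4*t/5)*cos(4*t/5)/5.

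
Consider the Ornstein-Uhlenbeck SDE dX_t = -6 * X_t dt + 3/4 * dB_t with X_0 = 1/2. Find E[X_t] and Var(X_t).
E[X_t] = exp(-6*t)/2; Var(X_t) = 3/64 - 3*exp(-12*t)/64

The OU SDE dX = -theta X dt + sigma dB admits the integrating factor exp(theta t): d(exp(theta t) X_t) = sigma exp(theta t) dB_t. Integrating from 0 to t:
  X_t = x_0 * exp(-theta t) + sigma * int_0^t exp(-theta (t-s)) dB_s.
The Itô integral has mean 0 and (by the Itô isometry) variance sigma^2 * int_0^t exp(-2 theta (t - s)) ds = sigma^2 * (1 - exp(-2 theta t)) / (2 theta).
With theta = 6, sigma = 3/4, x_0 = 1/2:
  E[X_t] = 1/2 * exp(-6 t) = exp(-6*t)/2
  Var(X_t) = (3/4)^2 * (1 - exp(-2*6 t)) / (2 * 6) = 3/64 - 3*exp(-12*t)/64.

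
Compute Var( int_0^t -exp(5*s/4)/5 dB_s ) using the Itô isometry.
Var = 2*exp(5*t/2)/125 - 2/125

The Itô integral of a deterministic integrand f(s) has mean 0 because each increment f(s) * (B_{s+ds} - B_s) has mean 0. By the Itô isometry:
  Var( int_0^t f(s) dB_s ) = E[ (int_0^t f(s) dB_s)^2 ] = int_0^t f(s)^2 ds.
Here f(s) = -exp(5*s/4)/5, so f(s)^2 = exp(5*s/2)/25. Integrate:
  int_0^t (exp(5*s/2)/25) ds = 2*exp(5*t/2)/125 - 2/125.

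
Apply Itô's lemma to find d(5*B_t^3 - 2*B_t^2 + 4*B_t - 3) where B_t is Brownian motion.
d(5*B_t^3 - 2*B_t^2 + 4*B_t - 3) = (15*B_t - 2) dt + (15*B_t^2 - 4*B_t + 4) dB_t

Itô's formula for f(B_t) gives d f(B_t) = f'(B_t) dB_t + (1/2) f''(B_t) dt. Compute derivatives of f(x) = 5*x^3 - 2*x^2 + 4*x - 3:
  f'(x)  = 15*x^2 - 4*x + 4
  f''(x) = 30*x - 4
Substitute x = B_t and multiply the f'' term by 1/2:
  drift     = (1/2) * (30*x - 4) evaluated at B_t = 15*B_t - 2
  diffusion = (15*x^2 - 4*x + 4) evaluated at B_t = 15*B_t^2 - 4*B_t + 4
Therefore d(5*B_t^3 - 2*B_t^2 + 4*B_t - 3) = (15*B_t - 2) dt + (15*B_t^2 - 4*B_t + 4) dB_t.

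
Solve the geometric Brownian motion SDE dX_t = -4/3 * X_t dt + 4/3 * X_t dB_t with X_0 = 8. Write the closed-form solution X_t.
X_t = 8 * exp((-20/9) * t + (4/3) * B_t)

For GBM dX = mu X dt + sigma X dB with X_0 = x_0, apply Itô to Y = log X: dY = (mu - sigma^2/2) dt + sigma dB, so Y_t = log(x_0) + (mu - sigma^2/2) t + sigma B_t and hence X_t = x_0 * exp((mu - sigma^2/2) t + sigma B_t).
With mu = -4/3, sigma = 4/3, x_0 = 8, this gives:
  X_t = 8 * exp((-20/9) * t + (4/3) * B_t).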